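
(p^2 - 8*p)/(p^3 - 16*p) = (p - 8)/(p^2 - 16)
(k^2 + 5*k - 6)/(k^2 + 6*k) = (k - 1)/k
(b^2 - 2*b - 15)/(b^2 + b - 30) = (b + 3)/(b + 6)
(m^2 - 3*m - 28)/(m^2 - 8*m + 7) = (m + 4)/(m - 1)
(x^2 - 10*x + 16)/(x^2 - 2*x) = (x - 8)/x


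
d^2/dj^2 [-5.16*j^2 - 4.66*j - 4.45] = -10.3200000000000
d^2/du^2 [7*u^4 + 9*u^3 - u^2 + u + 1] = 84*u^2 + 54*u - 2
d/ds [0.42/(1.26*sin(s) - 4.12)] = -0.5292*cos(s)/(1.26*sin(s) - 4.12)^2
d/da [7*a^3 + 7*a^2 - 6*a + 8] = 21*a^2 + 14*a - 6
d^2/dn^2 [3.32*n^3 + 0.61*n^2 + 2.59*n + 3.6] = 19.92*n + 1.22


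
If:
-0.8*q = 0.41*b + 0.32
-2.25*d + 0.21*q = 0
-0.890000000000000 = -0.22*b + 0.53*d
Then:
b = 3.55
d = -0.21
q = -2.22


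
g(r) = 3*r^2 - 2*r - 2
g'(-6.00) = -38.00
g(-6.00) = 118.00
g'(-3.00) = -20.00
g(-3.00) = 31.00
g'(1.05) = 4.30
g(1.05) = -0.79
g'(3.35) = 18.10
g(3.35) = 24.97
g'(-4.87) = -31.22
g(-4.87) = 78.89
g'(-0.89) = -7.34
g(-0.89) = 2.16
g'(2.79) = 14.74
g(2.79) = 15.77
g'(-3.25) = -21.50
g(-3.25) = 36.19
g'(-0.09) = -2.54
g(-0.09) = -1.80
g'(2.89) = 15.34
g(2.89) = 17.28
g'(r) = 6*r - 2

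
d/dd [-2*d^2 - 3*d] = -4*d - 3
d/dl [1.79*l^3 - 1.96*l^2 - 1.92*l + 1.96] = 5.37*l^2 - 3.92*l - 1.92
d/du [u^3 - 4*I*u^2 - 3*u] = 3*u^2 - 8*I*u - 3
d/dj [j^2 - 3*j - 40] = 2*j - 3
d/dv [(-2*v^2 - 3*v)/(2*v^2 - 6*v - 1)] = (18*v^2 + 4*v + 3)/(4*v^4 - 24*v^3 + 32*v^2 + 12*v + 1)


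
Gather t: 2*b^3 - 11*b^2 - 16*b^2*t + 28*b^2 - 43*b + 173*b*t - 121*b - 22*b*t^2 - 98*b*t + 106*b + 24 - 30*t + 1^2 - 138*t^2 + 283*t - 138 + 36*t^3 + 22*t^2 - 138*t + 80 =2*b^3 + 17*b^2 - 58*b + 36*t^3 + t^2*(-22*b - 116) + t*(-16*b^2 + 75*b + 115) - 33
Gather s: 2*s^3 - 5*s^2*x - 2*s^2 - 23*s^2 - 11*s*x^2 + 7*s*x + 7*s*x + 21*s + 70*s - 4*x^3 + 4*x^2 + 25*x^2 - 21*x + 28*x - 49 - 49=2*s^3 + s^2*(-5*x - 25) + s*(-11*x^2 + 14*x + 91) - 4*x^3 + 29*x^2 + 7*x - 98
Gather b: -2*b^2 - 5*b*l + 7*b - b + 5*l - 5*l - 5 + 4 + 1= -2*b^2 + b*(6 - 5*l)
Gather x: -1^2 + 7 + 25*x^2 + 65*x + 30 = 25*x^2 + 65*x + 36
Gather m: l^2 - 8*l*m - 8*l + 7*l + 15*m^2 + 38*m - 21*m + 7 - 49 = l^2 - l + 15*m^2 + m*(17 - 8*l) - 42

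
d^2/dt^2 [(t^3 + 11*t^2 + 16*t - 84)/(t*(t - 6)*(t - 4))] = 2*(21*t^6 - 24*t^5 - 1776*t^4 + 11152*t^3 - 31248*t^2 + 60480*t - 48384)/(t^3*(t^6 - 30*t^5 + 372*t^4 - 2440*t^3 + 8928*t^2 - 17280*t + 13824))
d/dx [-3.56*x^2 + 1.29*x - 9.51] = 1.29 - 7.12*x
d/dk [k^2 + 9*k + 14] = 2*k + 9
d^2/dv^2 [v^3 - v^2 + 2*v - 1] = 6*v - 2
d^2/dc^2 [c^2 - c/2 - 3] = 2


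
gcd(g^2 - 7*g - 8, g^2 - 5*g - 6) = g + 1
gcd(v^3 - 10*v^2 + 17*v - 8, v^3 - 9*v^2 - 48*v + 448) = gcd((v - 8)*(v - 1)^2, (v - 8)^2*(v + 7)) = v - 8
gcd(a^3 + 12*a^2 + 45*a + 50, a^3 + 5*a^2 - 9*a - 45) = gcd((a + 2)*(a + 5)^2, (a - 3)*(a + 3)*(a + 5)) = a + 5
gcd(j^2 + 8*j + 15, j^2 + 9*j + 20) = j + 5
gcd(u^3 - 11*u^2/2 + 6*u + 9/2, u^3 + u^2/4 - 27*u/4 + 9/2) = 1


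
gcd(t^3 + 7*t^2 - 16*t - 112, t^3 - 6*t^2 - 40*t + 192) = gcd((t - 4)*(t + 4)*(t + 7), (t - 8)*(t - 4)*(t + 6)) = t - 4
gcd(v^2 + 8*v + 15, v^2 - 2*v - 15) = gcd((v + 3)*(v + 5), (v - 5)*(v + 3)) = v + 3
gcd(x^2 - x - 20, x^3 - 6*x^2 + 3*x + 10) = x - 5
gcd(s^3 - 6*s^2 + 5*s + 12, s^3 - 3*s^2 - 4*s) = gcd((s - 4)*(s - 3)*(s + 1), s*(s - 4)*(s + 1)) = s^2 - 3*s - 4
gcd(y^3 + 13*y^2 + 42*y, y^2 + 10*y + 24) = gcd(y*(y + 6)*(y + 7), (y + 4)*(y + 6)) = y + 6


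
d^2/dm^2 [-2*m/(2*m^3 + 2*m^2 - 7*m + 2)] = 4*(-m*(6*m^2 + 4*m - 7)^2 + (6*m^2 + 2*m*(3*m + 1) + 4*m - 7)*(2*m^3 + 2*m^2 - 7*m + 2))/(2*m^3 + 2*m^2 - 7*m + 2)^3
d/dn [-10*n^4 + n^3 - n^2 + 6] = n*(-40*n^2 + 3*n - 2)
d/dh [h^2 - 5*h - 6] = 2*h - 5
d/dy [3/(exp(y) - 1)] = -3/(4*sinh(y/2)^2)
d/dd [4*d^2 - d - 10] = 8*d - 1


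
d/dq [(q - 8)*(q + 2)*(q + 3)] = 3*q^2 - 6*q - 34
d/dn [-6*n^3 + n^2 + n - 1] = -18*n^2 + 2*n + 1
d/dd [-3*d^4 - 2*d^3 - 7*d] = -12*d^3 - 6*d^2 - 7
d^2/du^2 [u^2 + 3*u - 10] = 2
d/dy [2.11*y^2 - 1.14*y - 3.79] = 4.22*y - 1.14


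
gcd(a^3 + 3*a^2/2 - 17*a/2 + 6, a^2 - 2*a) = 1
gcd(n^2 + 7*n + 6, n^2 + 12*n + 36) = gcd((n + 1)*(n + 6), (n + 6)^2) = n + 6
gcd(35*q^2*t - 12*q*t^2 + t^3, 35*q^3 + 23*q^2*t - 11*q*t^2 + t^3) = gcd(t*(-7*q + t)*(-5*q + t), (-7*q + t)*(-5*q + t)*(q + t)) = 35*q^2 - 12*q*t + t^2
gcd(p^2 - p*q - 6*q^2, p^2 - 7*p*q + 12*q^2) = p - 3*q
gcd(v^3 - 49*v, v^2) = v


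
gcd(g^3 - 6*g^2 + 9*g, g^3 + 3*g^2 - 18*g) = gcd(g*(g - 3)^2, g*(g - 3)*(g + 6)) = g^2 - 3*g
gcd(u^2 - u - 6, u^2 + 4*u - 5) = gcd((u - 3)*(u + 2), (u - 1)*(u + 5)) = 1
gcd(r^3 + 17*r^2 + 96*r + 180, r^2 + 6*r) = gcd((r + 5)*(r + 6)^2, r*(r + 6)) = r + 6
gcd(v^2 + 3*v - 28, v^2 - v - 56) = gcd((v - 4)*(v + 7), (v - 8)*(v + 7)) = v + 7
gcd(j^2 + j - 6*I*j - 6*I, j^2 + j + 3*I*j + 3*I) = j + 1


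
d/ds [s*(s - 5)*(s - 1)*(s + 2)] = 4*s^3 - 12*s^2 - 14*s + 10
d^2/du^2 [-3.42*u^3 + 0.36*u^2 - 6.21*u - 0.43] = 0.72 - 20.52*u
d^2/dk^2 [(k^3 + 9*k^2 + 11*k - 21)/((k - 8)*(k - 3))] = 6*(69*k^3 - 501*k^2 + 543*k + 2017)/(k^6 - 33*k^5 + 435*k^4 - 2915*k^3 + 10440*k^2 - 19008*k + 13824)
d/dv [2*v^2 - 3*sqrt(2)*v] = 4*v - 3*sqrt(2)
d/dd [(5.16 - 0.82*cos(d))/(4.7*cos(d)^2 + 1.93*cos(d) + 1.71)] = (-3.854*cos(d)^2 + 48.504*cos(d) + 11.361)*sin(d)/(22.09*cos(d)^4 + 18.142*cos(d)^3 + 19.7989*cos(d)^2 + 6.6006*cos(d) + 2.9241)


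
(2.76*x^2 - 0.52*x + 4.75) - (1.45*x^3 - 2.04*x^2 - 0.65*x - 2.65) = -1.45*x^3 + 4.8*x^2 + 0.13*x + 7.4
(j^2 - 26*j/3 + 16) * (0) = 0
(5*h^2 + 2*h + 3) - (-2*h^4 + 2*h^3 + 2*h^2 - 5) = 2*h^4 - 2*h^3 + 3*h^2 + 2*h + 8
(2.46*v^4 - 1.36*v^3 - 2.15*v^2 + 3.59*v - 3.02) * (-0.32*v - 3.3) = -0.7872*v^5 - 7.6828*v^4 + 5.176*v^3 + 5.9462*v^2 - 10.8806*v + 9.966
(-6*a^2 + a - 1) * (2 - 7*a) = 42*a^3 - 19*a^2 + 9*a - 2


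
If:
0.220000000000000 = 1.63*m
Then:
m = 0.13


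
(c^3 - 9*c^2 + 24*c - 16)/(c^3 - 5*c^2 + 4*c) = (c - 4)/c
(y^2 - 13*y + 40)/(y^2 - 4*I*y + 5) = (y^2 - 13*y + 40)/(y^2 - 4*I*y + 5)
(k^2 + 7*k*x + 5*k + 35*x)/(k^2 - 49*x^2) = (-k - 5)/(-k + 7*x)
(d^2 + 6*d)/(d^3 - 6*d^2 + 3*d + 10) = d*(d + 6)/(d^3 - 6*d^2 + 3*d + 10)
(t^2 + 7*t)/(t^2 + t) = (t + 7)/(t + 1)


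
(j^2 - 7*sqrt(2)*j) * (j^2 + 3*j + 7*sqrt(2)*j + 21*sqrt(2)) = j^4 + 3*j^3 - 98*j^2 - 294*j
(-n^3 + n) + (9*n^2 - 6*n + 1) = -n^3 + 9*n^2 - 5*n + 1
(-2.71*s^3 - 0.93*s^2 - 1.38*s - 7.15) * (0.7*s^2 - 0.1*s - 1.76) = -1.897*s^5 - 0.38*s^4 + 3.8966*s^3 - 3.2302*s^2 + 3.1438*s + 12.584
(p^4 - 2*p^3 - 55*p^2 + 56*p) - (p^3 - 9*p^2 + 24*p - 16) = p^4 - 3*p^3 - 46*p^2 + 32*p + 16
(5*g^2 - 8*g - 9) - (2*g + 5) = 5*g^2 - 10*g - 14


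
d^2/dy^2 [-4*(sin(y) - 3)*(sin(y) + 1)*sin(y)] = -36*sin(y)*cos(y)^2 + 32*cos(y)^2 - 16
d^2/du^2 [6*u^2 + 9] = 12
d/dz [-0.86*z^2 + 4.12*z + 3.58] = 4.12 - 1.72*z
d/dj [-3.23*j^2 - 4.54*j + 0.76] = -6.46*j - 4.54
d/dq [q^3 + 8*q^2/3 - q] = 3*q^2 + 16*q/3 - 1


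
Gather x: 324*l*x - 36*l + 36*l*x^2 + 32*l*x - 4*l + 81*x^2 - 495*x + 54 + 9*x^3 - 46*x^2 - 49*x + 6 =-40*l + 9*x^3 + x^2*(36*l + 35) + x*(356*l - 544) + 60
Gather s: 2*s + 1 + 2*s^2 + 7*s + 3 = 2*s^2 + 9*s + 4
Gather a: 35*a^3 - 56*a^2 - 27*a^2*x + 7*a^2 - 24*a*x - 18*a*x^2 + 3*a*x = 35*a^3 + a^2*(-27*x - 49) + a*(-18*x^2 - 21*x)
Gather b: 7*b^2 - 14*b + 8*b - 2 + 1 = 7*b^2 - 6*b - 1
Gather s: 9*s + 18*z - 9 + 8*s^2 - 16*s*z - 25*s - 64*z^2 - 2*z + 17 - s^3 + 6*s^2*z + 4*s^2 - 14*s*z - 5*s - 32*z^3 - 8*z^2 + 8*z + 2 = -s^3 + s^2*(6*z + 12) + s*(-30*z - 21) - 32*z^3 - 72*z^2 + 24*z + 10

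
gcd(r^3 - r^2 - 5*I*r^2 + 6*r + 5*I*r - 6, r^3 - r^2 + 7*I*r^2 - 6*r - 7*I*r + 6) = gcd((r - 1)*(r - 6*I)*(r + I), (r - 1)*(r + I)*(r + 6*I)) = r^2 + r*(-1 + I) - I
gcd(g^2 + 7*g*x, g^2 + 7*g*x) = g^2 + 7*g*x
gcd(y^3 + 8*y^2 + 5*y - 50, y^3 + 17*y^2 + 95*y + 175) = y^2 + 10*y + 25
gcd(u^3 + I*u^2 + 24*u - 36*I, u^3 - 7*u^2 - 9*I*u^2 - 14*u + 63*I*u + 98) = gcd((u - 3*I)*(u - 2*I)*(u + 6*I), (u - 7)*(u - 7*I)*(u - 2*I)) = u - 2*I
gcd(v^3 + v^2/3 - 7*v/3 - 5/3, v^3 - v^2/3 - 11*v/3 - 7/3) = v^2 + 2*v + 1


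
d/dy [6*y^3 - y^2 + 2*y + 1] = 18*y^2 - 2*y + 2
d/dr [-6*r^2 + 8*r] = 8 - 12*r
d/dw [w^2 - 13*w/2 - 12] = 2*w - 13/2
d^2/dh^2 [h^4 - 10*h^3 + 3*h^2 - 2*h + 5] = 12*h^2 - 60*h + 6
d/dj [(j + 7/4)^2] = 2*j + 7/2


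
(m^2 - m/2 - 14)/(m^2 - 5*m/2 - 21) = (m - 4)/(m - 6)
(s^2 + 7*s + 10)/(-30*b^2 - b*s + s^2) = (s^2 + 7*s + 10)/(-30*b^2 - b*s + s^2)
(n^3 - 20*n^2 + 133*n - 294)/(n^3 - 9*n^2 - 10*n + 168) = (n - 7)/(n + 4)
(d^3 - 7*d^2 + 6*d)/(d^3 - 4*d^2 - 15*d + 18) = d/(d + 3)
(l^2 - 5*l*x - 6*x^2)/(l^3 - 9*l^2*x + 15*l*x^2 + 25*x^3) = (l - 6*x)/(l^2 - 10*l*x + 25*x^2)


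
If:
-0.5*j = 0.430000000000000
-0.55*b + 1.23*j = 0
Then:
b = -1.92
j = -0.86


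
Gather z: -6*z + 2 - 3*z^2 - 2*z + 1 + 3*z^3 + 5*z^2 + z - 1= 3*z^3 + 2*z^2 - 7*z + 2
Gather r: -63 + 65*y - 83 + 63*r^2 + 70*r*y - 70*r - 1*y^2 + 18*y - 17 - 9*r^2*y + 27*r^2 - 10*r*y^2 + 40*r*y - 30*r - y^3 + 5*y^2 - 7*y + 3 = r^2*(90 - 9*y) + r*(-10*y^2 + 110*y - 100) - y^3 + 4*y^2 + 76*y - 160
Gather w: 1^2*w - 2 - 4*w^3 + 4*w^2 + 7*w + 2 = -4*w^3 + 4*w^2 + 8*w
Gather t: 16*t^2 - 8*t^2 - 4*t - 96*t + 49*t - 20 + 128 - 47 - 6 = 8*t^2 - 51*t + 55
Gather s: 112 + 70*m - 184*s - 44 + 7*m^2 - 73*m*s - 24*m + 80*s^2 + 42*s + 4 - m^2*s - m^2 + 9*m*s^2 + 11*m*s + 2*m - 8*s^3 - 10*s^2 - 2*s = 6*m^2 + 48*m - 8*s^3 + s^2*(9*m + 70) + s*(-m^2 - 62*m - 144) + 72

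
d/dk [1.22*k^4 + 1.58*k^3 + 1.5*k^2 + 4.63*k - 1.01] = 4.88*k^3 + 4.74*k^2 + 3.0*k + 4.63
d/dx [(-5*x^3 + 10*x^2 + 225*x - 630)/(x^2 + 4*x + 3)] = 5*(-x^4 - 8*x^3 - 46*x^2 + 264*x + 639)/(x^4 + 8*x^3 + 22*x^2 + 24*x + 9)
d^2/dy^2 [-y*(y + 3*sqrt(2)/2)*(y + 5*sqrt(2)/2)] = -6*y - 8*sqrt(2)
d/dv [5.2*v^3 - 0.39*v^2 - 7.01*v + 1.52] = 15.6*v^2 - 0.78*v - 7.01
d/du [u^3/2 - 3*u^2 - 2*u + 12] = 3*u^2/2 - 6*u - 2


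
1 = 1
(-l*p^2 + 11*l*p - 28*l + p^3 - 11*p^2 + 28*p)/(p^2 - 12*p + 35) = (-l*p + 4*l + p^2 - 4*p)/(p - 5)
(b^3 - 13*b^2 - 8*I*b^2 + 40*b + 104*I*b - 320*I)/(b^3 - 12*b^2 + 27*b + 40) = (b - 8*I)/(b + 1)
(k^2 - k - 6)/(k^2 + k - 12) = (k + 2)/(k + 4)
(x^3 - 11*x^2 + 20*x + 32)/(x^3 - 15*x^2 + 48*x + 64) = (x - 4)/(x - 8)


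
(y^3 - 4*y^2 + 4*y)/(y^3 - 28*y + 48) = y*(y - 2)/(y^2 + 2*y - 24)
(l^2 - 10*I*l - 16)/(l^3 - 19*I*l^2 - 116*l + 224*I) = (l - 2*I)/(l^2 - 11*I*l - 28)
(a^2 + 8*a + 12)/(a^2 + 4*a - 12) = (a + 2)/(a - 2)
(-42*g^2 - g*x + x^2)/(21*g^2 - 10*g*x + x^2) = (6*g + x)/(-3*g + x)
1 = 1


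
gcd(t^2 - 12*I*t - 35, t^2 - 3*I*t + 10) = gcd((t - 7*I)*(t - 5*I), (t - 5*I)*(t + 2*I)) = t - 5*I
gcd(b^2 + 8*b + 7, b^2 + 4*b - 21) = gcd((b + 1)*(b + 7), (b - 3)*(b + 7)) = b + 7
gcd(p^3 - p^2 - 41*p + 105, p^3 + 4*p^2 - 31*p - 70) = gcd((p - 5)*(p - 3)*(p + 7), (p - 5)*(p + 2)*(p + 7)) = p^2 + 2*p - 35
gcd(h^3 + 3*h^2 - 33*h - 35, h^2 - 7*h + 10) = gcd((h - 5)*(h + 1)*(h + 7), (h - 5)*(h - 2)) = h - 5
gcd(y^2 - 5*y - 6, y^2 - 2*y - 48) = 1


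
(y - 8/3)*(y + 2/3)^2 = y^3 - 4*y^2/3 - 28*y/9 - 32/27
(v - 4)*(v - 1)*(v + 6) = v^3 + v^2 - 26*v + 24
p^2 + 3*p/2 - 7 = (p - 2)*(p + 7/2)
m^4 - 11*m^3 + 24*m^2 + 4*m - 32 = (m - 8)*(m - 2)^2*(m + 1)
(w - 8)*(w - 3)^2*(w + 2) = w^4 - 12*w^3 + 29*w^2 + 42*w - 144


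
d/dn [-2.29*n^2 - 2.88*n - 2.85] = -4.58*n - 2.88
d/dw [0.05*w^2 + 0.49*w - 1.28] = 0.1*w + 0.49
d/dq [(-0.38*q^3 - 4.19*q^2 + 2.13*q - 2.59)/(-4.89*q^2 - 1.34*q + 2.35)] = (1.8582*q^4 + 1.0184*q^3 + 13.3513*q^2 - 45.0232*q + 1.5349)/(23.9121*q^4 + 13.1052*q^3 - 21.1874*q^2 - 6.298*q + 5.5225)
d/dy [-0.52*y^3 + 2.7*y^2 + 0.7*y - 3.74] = -1.56*y^2 + 5.4*y + 0.7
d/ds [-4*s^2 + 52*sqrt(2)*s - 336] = -8*s + 52*sqrt(2)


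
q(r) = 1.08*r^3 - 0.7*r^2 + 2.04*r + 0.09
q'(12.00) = 451.80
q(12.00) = 1790.01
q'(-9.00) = 277.08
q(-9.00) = -862.29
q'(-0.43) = 3.24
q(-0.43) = -1.00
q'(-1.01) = 6.76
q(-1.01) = -3.80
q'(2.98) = 26.64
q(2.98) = 28.53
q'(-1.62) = 12.81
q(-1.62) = -9.64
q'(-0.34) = 2.89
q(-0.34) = -0.73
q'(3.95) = 47.06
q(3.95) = 63.79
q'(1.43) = 6.66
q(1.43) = 4.73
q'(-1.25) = 8.85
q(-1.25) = -5.66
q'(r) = 3.24*r^2 - 1.4*r + 2.04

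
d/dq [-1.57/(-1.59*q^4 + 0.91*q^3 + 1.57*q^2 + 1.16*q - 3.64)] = (-9.9852*q^3 + 4.2861*q^2 + 4.9298*q + 1.8212)/(-1.59*q^4 + 0.91*q^3 + 1.57*q^2 + 1.16*q - 3.64)^2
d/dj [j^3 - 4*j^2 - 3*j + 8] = 3*j^2 - 8*j - 3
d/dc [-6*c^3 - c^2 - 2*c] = -18*c^2 - 2*c - 2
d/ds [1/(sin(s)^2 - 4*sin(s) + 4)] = -2*cos(s)/(sin(s) - 2)^3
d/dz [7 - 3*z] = -3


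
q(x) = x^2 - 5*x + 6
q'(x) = 2*x - 5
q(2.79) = -0.17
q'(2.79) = 0.58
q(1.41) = 0.94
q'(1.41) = -2.18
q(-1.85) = 18.67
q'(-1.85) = -8.70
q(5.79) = 10.57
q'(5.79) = 6.58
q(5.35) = 7.87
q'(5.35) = 5.70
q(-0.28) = 7.48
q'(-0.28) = -5.56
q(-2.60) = 25.76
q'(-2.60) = -10.20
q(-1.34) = 14.50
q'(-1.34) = -7.68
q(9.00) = 42.00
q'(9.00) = 13.00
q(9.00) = 42.00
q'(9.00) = 13.00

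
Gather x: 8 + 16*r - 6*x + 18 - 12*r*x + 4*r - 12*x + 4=20*r + x*(-12*r - 18) + 30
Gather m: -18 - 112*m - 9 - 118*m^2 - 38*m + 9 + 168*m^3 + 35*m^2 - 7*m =168*m^3 - 83*m^2 - 157*m - 18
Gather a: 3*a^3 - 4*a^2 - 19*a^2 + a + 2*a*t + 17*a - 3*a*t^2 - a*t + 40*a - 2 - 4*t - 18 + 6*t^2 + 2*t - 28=3*a^3 - 23*a^2 + a*(-3*t^2 + t + 58) + 6*t^2 - 2*t - 48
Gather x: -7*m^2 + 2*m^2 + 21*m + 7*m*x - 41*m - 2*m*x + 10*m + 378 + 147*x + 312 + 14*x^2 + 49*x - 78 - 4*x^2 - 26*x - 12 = -5*m^2 - 10*m + 10*x^2 + x*(5*m + 170) + 600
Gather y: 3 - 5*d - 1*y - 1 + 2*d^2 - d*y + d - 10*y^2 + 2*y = 2*d^2 - 4*d - 10*y^2 + y*(1 - d) + 2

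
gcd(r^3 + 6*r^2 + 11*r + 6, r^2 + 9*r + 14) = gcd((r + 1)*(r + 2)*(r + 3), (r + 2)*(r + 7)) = r + 2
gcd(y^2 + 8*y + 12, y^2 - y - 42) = y + 6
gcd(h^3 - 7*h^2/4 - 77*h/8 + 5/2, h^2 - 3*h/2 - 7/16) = 1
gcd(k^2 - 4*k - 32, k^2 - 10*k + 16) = k - 8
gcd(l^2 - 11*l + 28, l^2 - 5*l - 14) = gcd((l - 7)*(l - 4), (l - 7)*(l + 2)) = l - 7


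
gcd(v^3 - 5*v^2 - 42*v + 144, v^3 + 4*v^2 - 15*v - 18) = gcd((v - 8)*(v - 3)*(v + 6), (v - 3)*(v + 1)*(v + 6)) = v^2 + 3*v - 18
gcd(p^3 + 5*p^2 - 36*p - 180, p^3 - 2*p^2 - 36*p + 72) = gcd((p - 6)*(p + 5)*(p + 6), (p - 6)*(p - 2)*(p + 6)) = p^2 - 36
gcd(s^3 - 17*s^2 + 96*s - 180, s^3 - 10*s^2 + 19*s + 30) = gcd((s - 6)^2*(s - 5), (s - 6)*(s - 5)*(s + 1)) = s^2 - 11*s + 30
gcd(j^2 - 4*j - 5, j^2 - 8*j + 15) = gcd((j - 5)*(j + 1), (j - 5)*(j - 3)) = j - 5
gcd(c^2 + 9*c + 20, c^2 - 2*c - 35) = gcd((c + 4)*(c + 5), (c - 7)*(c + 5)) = c + 5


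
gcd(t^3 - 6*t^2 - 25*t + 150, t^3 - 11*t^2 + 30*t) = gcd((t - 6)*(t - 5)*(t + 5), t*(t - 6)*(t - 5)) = t^2 - 11*t + 30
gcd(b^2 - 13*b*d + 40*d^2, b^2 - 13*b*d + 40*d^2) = b^2 - 13*b*d + 40*d^2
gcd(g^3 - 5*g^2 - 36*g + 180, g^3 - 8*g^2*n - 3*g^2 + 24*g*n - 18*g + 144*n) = g - 6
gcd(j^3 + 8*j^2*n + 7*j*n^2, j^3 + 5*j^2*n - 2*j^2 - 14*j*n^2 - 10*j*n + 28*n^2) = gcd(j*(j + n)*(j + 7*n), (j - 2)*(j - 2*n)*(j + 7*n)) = j + 7*n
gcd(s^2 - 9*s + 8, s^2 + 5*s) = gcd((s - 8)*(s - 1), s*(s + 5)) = 1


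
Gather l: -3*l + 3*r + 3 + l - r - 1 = -2*l + 2*r + 2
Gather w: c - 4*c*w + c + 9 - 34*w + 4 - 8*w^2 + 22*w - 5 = 2*c - 8*w^2 + w*(-4*c - 12) + 8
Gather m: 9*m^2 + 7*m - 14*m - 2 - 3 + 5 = 9*m^2 - 7*m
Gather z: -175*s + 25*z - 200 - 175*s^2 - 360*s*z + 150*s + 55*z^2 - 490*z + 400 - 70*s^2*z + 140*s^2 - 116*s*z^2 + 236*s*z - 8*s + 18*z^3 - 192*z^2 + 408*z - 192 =-35*s^2 - 33*s + 18*z^3 + z^2*(-116*s - 137) + z*(-70*s^2 - 124*s - 57) + 8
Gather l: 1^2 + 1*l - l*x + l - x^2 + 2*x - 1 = l*(2 - x) - x^2 + 2*x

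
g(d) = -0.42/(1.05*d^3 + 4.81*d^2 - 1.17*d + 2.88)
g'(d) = -0.42*(-3.15*d^2 - 9.62*d + 1.17)/(1.05*d^3 + 4.81*d^2 - 1.17*d + 2.88)^2 = (1.323*d^2 + 4.0404*d - 0.4914)/(1.05*d^3 + 4.81*d^2 - 1.17*d + 2.88)^2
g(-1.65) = -0.03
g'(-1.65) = -0.02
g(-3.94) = -0.02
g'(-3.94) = 0.01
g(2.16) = -0.01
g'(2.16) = 0.01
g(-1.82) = -0.03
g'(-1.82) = -0.02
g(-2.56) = -0.02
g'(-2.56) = -0.01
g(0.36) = -0.13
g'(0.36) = 0.12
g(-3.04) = -0.02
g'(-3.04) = -0.00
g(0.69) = -0.09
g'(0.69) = 0.13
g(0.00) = -0.15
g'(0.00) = -0.06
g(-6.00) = 0.01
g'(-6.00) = 0.01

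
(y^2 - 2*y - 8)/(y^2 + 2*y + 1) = (y^2 - 2*y - 8)/(y^2 + 2*y + 1)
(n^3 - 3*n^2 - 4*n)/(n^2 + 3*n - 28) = n*(n + 1)/(n + 7)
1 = 1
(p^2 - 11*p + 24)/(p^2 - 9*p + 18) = (p - 8)/(p - 6)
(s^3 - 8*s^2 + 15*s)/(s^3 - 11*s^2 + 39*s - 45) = s/(s - 3)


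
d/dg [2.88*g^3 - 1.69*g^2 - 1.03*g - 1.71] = 8.64*g^2 - 3.38*g - 1.03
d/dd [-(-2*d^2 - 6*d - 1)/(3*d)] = 2/3 - 1/(3*d^2)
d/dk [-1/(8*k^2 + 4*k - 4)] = (k + 1/4)/(2*k^2 + k - 1)^2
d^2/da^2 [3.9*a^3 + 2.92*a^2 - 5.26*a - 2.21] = 23.4*a + 5.84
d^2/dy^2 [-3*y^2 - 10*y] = -6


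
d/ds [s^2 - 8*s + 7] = 2*s - 8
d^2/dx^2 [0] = 0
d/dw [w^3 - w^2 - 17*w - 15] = 3*w^2 - 2*w - 17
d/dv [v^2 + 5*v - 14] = 2*v + 5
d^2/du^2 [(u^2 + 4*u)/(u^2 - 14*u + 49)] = 6*(6*u + 35)/(u^4 - 28*u^3 + 294*u^2 - 1372*u + 2401)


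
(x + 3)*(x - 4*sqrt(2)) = x^2 - 4*sqrt(2)*x + 3*x - 12*sqrt(2)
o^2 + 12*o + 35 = (o + 5)*(o + 7)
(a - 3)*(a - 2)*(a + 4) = a^3 - a^2 - 14*a + 24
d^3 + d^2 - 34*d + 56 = (d - 4)*(d - 2)*(d + 7)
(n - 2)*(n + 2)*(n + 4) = n^3 + 4*n^2 - 4*n - 16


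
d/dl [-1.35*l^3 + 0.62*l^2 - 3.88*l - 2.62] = -4.05*l^2 + 1.24*l - 3.88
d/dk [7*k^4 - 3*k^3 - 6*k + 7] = 28*k^3 - 9*k^2 - 6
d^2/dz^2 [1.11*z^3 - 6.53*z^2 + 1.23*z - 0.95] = 6.66*z - 13.06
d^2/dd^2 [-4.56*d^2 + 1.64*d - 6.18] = -9.12000000000000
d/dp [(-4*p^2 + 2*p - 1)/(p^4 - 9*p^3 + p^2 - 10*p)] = (8*p^5 - 42*p^4 + 40*p^3 + 11*p^2 + 2*p - 10)/(p^2*(p^6 - 18*p^5 + 83*p^4 - 38*p^3 + 181*p^2 - 20*p + 100))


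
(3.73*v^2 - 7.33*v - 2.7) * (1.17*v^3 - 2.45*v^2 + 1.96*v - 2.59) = 4.3641*v^5 - 17.7146*v^4 + 22.1103*v^3 - 17.4125*v^2 + 13.6927*v + 6.993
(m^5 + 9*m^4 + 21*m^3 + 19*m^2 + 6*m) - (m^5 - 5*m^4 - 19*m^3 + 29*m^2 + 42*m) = 14*m^4 + 40*m^3 - 10*m^2 - 36*m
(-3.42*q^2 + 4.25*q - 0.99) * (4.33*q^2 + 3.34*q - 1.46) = -14.8086*q^4 + 6.9797*q^3 + 14.9015*q^2 - 9.5116*q + 1.4454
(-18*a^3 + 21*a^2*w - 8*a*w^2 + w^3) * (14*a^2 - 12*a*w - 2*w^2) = -252*a^5 + 510*a^4*w - 328*a^3*w^2 + 68*a^2*w^3 + 4*a*w^4 - 2*w^5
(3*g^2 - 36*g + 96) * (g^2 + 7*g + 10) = 3*g^4 - 15*g^3 - 126*g^2 + 312*g + 960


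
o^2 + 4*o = o*(o + 4)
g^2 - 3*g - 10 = (g - 5)*(g + 2)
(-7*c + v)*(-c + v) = 7*c^2 - 8*c*v + v^2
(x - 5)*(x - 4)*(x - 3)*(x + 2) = x^4 - 10*x^3 + 23*x^2 + 34*x - 120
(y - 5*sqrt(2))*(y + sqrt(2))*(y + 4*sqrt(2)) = y^3 - 42*y - 40*sqrt(2)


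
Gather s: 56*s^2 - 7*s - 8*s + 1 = 56*s^2 - 15*s + 1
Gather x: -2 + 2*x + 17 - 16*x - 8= 7 - 14*x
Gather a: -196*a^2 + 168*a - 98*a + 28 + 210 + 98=-196*a^2 + 70*a + 336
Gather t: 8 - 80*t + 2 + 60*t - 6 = 4 - 20*t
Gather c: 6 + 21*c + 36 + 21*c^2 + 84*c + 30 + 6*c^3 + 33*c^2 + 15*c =6*c^3 + 54*c^2 + 120*c + 72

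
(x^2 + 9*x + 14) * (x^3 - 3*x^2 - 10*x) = x^5 + 6*x^4 - 23*x^3 - 132*x^2 - 140*x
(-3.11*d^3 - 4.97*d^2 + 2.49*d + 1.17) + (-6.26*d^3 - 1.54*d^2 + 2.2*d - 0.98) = -9.37*d^3 - 6.51*d^2 + 4.69*d + 0.19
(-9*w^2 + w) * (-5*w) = 45*w^3 - 5*w^2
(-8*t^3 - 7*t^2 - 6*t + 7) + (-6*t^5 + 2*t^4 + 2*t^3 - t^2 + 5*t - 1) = -6*t^5 + 2*t^4 - 6*t^3 - 8*t^2 - t + 6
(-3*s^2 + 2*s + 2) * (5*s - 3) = -15*s^3 + 19*s^2 + 4*s - 6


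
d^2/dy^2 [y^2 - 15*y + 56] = 2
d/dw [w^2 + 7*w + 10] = 2*w + 7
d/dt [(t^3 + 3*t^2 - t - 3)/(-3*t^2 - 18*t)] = (-t^4 - 12*t^3 - 19*t^2 - 6*t - 18)/(3*t^2*(t^2 + 12*t + 36))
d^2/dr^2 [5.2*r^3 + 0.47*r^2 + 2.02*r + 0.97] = 31.2*r + 0.94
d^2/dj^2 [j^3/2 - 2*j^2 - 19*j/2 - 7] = 3*j - 4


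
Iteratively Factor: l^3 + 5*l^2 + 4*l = (l + 1)*(l^2 + 4*l) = l*(l + 1)*(l + 4)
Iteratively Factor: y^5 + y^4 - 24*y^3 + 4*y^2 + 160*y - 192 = (y + 4)*(y^4 - 3*y^3 - 12*y^2 + 52*y - 48) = (y - 2)*(y + 4)*(y^3 - y^2 - 14*y + 24) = (y - 3)*(y - 2)*(y + 4)*(y^2 + 2*y - 8) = (y - 3)*(y - 2)^2*(y + 4)*(y + 4)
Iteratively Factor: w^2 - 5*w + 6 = (w - 2)*(w - 3)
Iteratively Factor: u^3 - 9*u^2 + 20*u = (u - 4)*(u^2 - 5*u) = (u - 5)*(u - 4)*(u)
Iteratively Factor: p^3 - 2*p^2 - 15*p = (p + 3)*(p^2 - 5*p) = (p - 5)*(p + 3)*(p)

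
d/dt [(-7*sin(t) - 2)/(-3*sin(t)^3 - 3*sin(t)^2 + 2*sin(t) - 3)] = (-42*sin(t)^3 - 39*sin(t)^2 - 12*sin(t) + 25)*cos(t)/(3*sin(t)^3 + 3*sin(t)^2 - 2*sin(t) + 3)^2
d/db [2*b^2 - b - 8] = 4*b - 1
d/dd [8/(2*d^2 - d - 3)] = 8*(1 - 4*d)/(-2*d^2 + d + 3)^2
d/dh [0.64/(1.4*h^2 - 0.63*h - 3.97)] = (0.4032 - 1.792*h)/(-1.4*h^2 + 0.63*h + 3.97)^2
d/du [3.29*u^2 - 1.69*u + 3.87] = 6.58*u - 1.69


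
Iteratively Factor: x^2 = (x)*(x)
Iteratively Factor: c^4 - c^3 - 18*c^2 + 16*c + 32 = (c - 4)*(c^3 + 3*c^2 - 6*c - 8) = (c - 4)*(c + 1)*(c^2 + 2*c - 8) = (c - 4)*(c - 2)*(c + 1)*(c + 4)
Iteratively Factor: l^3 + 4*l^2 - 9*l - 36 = (l - 3)*(l^2 + 7*l + 12) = (l - 3)*(l + 4)*(l + 3)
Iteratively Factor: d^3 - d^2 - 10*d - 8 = (d - 4)*(d^2 + 3*d + 2) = (d - 4)*(d + 2)*(d + 1)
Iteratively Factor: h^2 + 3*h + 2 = (h + 2)*(h + 1)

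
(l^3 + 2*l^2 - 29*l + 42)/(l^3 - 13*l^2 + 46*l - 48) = (l + 7)/(l - 8)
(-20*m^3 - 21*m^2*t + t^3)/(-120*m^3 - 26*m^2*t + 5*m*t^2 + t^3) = (m + t)/(6*m + t)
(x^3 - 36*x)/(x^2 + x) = (x^2 - 36)/(x + 1)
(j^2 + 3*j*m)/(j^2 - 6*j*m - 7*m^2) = j*(j + 3*m)/(j^2 - 6*j*m - 7*m^2)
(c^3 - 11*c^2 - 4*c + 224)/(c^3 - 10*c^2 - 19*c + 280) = (c + 4)/(c + 5)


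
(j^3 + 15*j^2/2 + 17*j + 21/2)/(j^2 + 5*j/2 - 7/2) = (j^2 + 4*j + 3)/(j - 1)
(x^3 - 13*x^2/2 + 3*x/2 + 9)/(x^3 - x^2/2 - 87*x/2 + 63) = (x + 1)/(x + 7)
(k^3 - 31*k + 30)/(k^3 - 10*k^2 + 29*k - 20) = (k + 6)/(k - 4)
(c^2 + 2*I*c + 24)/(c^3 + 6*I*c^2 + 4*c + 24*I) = (c - 4*I)/(c^2 + 4)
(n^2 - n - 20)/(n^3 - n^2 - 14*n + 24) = (n - 5)/(n^2 - 5*n + 6)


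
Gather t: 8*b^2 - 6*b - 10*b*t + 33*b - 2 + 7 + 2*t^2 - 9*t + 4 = 8*b^2 + 27*b + 2*t^2 + t*(-10*b - 9) + 9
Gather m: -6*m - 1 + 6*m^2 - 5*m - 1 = 6*m^2 - 11*m - 2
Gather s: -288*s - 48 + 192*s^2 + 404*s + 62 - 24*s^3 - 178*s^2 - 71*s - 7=-24*s^3 + 14*s^2 + 45*s + 7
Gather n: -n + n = 0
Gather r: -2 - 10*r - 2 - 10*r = -20*r - 4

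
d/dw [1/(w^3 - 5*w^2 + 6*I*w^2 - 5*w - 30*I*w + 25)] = (-3*w^2 + 10*w - 12*I*w + 5 + 30*I)/(w^3 - 5*w^2 + 6*I*w^2 - 5*w - 30*I*w + 25)^2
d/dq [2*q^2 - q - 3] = 4*q - 1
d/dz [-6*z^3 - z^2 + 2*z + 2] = -18*z^2 - 2*z + 2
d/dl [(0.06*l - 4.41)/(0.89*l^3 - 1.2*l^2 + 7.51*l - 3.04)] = (-0.1068*l^3 + 11.8467*l^2 - 10.584*l + 32.9367)/(0.7921*l^6 - 2.136*l^5 + 14.8078*l^4 - 23.4352*l^3 + 63.6961*l^2 - 45.6608*l + 9.2416)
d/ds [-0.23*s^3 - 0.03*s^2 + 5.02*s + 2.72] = -0.69*s^2 - 0.06*s + 5.02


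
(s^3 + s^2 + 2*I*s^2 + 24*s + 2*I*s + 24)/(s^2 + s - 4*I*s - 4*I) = s + 6*I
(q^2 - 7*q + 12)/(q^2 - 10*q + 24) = (q - 3)/(q - 6)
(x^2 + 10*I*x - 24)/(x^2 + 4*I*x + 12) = (x + 4*I)/(x - 2*I)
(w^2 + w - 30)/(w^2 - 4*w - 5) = (w + 6)/(w + 1)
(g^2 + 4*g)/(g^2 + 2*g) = (g + 4)/(g + 2)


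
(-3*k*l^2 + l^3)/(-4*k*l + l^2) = l*(3*k - l)/(4*k - l)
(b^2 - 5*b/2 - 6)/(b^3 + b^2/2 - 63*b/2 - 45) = (b - 4)/(b^2 - b - 30)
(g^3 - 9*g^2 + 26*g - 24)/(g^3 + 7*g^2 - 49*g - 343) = (g^3 - 9*g^2 + 26*g - 24)/(g^3 + 7*g^2 - 49*g - 343)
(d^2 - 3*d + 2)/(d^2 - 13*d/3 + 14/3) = 3*(d - 1)/(3*d - 7)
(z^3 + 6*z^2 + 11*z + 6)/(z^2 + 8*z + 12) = (z^2 + 4*z + 3)/(z + 6)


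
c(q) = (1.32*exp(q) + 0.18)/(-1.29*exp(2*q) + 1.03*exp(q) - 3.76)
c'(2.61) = 0.08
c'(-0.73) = -0.17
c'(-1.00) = -0.14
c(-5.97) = -0.05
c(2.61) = -0.08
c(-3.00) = -0.07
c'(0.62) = 0.07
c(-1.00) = -0.19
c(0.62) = -0.42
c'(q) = (1.32*exp(q) + 0.18)*(2.58*exp(2*q) - 1.03*exp(q))/(-1.29*exp(2*q) + 1.03*exp(q) - 3.76)^2 + 1.32*exp(q)/(-1.29*exp(2*q) + 1.03*exp(q) - 3.76) = (1.7028*exp(2*q) + 0.4644*exp(q) - 5.1486)*exp(q)/(1.6641*exp(4*q) - 2.6574*exp(3*q) + 10.7617*exp(2*q) - 7.7456*exp(q) + 14.1376)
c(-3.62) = -0.06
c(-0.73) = -0.23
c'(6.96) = 0.00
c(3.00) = -0.05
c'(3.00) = 0.05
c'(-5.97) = -0.00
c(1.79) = -0.18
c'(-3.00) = -0.02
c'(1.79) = 0.18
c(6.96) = -0.00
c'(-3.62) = -0.01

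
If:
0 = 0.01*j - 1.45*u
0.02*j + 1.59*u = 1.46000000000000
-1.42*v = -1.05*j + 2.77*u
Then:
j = 47.15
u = 0.33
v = 34.23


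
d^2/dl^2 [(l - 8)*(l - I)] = 2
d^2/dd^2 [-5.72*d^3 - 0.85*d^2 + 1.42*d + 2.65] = -34.32*d - 1.7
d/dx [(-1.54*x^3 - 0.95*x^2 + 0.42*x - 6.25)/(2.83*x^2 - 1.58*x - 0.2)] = (-4.3582*x^4 + 4.8664*x^3 + 1.2364*x^2 + 35.755*x - 9.959)/(8.0089*x^4 - 8.9428*x^3 + 1.3644*x^2 + 0.632*x + 0.04)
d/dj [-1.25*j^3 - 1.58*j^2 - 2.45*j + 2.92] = -3.75*j^2 - 3.16*j - 2.45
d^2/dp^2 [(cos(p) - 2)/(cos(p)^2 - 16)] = (8*(cos(p) - 2)*sin(p)^2*cos(p)^2 - (cos(p)^2 - 16)^2*cos(p) + 2*(cos(p)^2 - 16)*(-2*cos(2*p) + cos(3*p)))/(cos(p)^2 - 16)^3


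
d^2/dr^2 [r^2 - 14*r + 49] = 2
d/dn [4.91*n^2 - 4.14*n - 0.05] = 9.82*n - 4.14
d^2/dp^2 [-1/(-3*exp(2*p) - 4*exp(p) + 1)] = 4*(-(3*exp(p) + 1)*(3*exp(2*p) + 4*exp(p) - 1) + 2*(3*exp(p) + 2)^2*exp(p))*exp(p)/(3*exp(2*p) + 4*exp(p) - 1)^3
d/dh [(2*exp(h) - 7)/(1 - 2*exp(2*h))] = (4*exp(2*h) - 28*exp(h) + 2)*exp(h)/(4*exp(4*h) - 4*exp(2*h) + 1)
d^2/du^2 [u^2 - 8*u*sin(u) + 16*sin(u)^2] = 8*u*sin(u) - 64*sin(u)^2 - 16*cos(u) + 34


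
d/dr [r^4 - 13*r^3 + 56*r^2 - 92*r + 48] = 4*r^3 - 39*r^2 + 112*r - 92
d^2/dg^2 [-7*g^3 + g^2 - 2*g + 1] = 2 - 42*g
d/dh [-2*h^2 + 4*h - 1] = 4 - 4*h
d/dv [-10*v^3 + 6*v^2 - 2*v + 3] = -30*v^2 + 12*v - 2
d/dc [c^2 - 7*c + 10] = 2*c - 7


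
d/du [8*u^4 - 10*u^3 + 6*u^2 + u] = 32*u^3 - 30*u^2 + 12*u + 1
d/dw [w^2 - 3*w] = 2*w - 3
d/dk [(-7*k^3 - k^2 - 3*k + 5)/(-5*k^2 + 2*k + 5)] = (35*k^4 - 28*k^3 - 122*k^2 + 40*k - 25)/(25*k^4 - 20*k^3 - 46*k^2 + 20*k + 25)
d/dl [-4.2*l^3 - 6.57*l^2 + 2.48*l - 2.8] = -12.6*l^2 - 13.14*l + 2.48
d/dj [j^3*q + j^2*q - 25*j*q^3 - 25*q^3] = q*(3*j^2 + 2*j - 25*q^2)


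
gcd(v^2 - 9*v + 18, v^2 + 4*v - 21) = v - 3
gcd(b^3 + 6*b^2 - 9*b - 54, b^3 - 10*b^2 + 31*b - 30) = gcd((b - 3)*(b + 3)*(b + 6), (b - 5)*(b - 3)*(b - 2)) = b - 3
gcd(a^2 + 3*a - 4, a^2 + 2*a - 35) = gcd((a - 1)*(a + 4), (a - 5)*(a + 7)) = 1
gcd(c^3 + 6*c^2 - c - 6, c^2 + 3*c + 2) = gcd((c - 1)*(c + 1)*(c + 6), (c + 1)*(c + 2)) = c + 1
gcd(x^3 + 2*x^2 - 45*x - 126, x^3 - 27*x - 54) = x + 3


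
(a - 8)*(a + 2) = a^2 - 6*a - 16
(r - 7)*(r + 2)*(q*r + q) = q*r^3 - 4*q*r^2 - 19*q*r - 14*q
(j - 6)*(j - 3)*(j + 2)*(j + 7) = j^4 - 49*j^2 + 36*j + 252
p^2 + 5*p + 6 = (p + 2)*(p + 3)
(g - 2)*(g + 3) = g^2 + g - 6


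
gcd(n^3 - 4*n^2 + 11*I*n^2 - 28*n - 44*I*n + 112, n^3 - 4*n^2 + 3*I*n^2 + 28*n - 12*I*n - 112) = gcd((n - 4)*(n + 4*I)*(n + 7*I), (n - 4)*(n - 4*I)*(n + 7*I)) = n^2 + n*(-4 + 7*I) - 28*I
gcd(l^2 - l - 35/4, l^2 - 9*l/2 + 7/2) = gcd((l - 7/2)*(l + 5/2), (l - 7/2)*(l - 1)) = l - 7/2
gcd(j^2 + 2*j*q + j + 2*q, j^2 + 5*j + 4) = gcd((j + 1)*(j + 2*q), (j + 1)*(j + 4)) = j + 1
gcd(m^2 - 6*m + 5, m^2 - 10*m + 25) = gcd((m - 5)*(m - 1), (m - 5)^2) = m - 5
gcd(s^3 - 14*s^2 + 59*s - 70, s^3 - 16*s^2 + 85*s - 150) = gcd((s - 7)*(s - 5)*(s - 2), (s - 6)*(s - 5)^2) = s - 5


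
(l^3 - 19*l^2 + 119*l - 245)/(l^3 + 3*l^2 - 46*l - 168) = (l^2 - 12*l + 35)/(l^2 + 10*l + 24)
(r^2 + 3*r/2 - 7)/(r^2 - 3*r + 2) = (r + 7/2)/(r - 1)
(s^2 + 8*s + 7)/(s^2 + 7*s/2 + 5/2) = 2*(s + 7)/(2*s + 5)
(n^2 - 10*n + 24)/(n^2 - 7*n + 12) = (n - 6)/(n - 3)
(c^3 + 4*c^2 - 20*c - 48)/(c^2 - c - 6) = (c^2 + 2*c - 24)/(c - 3)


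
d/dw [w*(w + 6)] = 2*w + 6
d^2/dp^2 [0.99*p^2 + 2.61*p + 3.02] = 1.98000000000000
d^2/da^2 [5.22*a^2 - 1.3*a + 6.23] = 10.4400000000000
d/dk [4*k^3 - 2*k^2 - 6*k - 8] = 12*k^2 - 4*k - 6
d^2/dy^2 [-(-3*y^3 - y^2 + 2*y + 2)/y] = 6 - 4/y^3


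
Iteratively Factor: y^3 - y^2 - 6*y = (y)*(y^2 - y - 6) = y*(y + 2)*(y - 3)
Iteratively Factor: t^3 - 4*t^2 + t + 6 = (t + 1)*(t^2 - 5*t + 6) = (t - 3)*(t + 1)*(t - 2)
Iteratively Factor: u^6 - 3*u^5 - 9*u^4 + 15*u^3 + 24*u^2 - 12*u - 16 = (u + 2)*(u^5 - 5*u^4 + u^3 + 13*u^2 - 2*u - 8) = (u + 1)*(u + 2)*(u^4 - 6*u^3 + 7*u^2 + 6*u - 8) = (u - 4)*(u + 1)*(u + 2)*(u^3 - 2*u^2 - u + 2) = (u - 4)*(u - 1)*(u + 1)*(u + 2)*(u^2 - u - 2) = (u - 4)*(u - 2)*(u - 1)*(u + 1)*(u + 2)*(u + 1)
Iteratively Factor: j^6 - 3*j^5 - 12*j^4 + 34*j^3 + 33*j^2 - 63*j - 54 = (j + 3)*(j^5 - 6*j^4 + 6*j^3 + 16*j^2 - 15*j - 18) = (j - 3)*(j + 3)*(j^4 - 3*j^3 - 3*j^2 + 7*j + 6) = (j - 3)*(j + 1)*(j + 3)*(j^3 - 4*j^2 + j + 6) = (j - 3)*(j + 1)^2*(j + 3)*(j^2 - 5*j + 6) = (j - 3)*(j - 2)*(j + 1)^2*(j + 3)*(j - 3)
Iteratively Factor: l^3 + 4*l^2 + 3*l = (l)*(l^2 + 4*l + 3) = l*(l + 1)*(l + 3)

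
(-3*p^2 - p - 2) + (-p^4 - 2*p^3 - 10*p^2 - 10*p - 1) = -p^4 - 2*p^3 - 13*p^2 - 11*p - 3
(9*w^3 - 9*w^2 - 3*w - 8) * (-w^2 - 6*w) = -9*w^5 - 45*w^4 + 57*w^3 + 26*w^2 + 48*w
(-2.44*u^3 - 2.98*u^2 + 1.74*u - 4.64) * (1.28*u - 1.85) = -3.1232*u^4 + 0.6996*u^3 + 7.7402*u^2 - 9.1582*u + 8.584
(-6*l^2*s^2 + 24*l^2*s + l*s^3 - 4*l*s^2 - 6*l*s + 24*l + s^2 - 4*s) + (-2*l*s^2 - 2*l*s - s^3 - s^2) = -6*l^2*s^2 + 24*l^2*s + l*s^3 - 6*l*s^2 - 8*l*s + 24*l - s^3 - 4*s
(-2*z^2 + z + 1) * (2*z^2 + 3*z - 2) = -4*z^4 - 4*z^3 + 9*z^2 + z - 2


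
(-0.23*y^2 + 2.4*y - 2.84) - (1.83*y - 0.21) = -0.23*y^2 + 0.57*y - 2.63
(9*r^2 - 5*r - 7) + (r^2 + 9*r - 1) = 10*r^2 + 4*r - 8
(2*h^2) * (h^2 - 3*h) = 2*h^4 - 6*h^3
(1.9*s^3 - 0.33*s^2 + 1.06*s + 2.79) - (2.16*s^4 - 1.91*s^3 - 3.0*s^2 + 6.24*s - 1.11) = -2.16*s^4 + 3.81*s^3 + 2.67*s^2 - 5.18*s + 3.9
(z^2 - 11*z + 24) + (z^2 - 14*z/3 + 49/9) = 2*z^2 - 47*z/3 + 265/9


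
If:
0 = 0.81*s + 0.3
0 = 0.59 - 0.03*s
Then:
No Solution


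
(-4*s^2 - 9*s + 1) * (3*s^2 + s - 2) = -12*s^4 - 31*s^3 + 2*s^2 + 19*s - 2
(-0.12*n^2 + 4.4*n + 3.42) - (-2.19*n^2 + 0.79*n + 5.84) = 2.07*n^2 + 3.61*n - 2.42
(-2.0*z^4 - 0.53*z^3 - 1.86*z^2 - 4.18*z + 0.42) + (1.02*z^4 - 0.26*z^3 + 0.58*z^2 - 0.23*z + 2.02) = -0.98*z^4 - 0.79*z^3 - 1.28*z^2 - 4.41*z + 2.44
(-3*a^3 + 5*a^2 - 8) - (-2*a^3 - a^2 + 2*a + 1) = -a^3 + 6*a^2 - 2*a - 9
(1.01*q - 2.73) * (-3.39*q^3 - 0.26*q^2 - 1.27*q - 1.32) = -3.4239*q^4 + 8.9921*q^3 - 0.5729*q^2 + 2.1339*q + 3.6036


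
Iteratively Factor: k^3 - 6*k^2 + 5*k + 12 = (k - 4)*(k^2 - 2*k - 3) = (k - 4)*(k + 1)*(k - 3)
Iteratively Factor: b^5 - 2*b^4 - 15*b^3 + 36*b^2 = (b - 3)*(b^4 + b^3 - 12*b^2) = b*(b - 3)*(b^3 + b^2 - 12*b) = b*(b - 3)*(b + 4)*(b^2 - 3*b) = b^2*(b - 3)*(b + 4)*(b - 3)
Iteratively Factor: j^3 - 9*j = (j)*(j^2 - 9) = j*(j - 3)*(j + 3)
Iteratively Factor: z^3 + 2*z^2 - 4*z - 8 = (z + 2)*(z^2 - 4) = (z + 2)^2*(z - 2)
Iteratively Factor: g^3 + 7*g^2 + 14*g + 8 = (g + 1)*(g^2 + 6*g + 8) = (g + 1)*(g + 4)*(g + 2)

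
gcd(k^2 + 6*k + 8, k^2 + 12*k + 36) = 1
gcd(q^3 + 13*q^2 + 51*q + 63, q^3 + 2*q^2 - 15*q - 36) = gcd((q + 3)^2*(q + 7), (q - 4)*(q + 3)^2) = q^2 + 6*q + 9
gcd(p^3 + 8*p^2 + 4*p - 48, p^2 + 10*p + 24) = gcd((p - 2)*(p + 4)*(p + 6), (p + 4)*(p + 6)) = p^2 + 10*p + 24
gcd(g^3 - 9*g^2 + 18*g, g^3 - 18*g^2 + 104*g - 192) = g - 6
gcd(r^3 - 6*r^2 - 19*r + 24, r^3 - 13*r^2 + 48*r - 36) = r - 1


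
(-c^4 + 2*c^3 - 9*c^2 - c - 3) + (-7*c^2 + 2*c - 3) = -c^4 + 2*c^3 - 16*c^2 + c - 6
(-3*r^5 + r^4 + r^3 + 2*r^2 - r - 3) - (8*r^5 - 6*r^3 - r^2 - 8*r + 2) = -11*r^5 + r^4 + 7*r^3 + 3*r^2 + 7*r - 5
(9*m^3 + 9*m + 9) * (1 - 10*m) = -90*m^4 + 9*m^3 - 90*m^2 - 81*m + 9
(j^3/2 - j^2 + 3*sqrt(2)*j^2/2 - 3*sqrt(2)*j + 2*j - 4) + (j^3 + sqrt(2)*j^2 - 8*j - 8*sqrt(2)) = 3*j^3/2 - j^2 + 5*sqrt(2)*j^2/2 - 6*j - 3*sqrt(2)*j - 8*sqrt(2) - 4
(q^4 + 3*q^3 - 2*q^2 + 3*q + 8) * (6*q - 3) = 6*q^5 + 15*q^4 - 21*q^3 + 24*q^2 + 39*q - 24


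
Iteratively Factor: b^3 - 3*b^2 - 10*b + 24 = (b + 3)*(b^2 - 6*b + 8) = (b - 4)*(b + 3)*(b - 2)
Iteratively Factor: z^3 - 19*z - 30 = (z - 5)*(z^2 + 5*z + 6) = (z - 5)*(z + 2)*(z + 3)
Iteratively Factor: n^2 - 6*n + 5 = (n - 5)*(n - 1)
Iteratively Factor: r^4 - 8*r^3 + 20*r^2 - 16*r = (r - 2)*(r^3 - 6*r^2 + 8*r) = (r - 4)*(r - 2)*(r^2 - 2*r) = r*(r - 4)*(r - 2)*(r - 2)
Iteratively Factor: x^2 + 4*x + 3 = (x + 3)*(x + 1)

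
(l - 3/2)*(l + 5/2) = l^2 + l - 15/4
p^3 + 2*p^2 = p^2*(p + 2)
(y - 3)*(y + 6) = y^2 + 3*y - 18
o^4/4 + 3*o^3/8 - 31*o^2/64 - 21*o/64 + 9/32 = (o/4 + 1/4)*(o - 3/4)^2*(o + 2)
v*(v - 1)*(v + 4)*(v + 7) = v^4 + 10*v^3 + 17*v^2 - 28*v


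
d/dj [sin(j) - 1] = cos(j)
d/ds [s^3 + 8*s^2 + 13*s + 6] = 3*s^2 + 16*s + 13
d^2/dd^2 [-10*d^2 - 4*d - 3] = -20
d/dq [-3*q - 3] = -3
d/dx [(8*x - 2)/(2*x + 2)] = 5/(x + 1)^2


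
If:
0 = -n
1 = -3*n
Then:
No Solution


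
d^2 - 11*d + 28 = (d - 7)*(d - 4)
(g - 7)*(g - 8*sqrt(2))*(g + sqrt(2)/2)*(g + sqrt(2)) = g^4 - 13*sqrt(2)*g^3/2 - 7*g^3 - 23*g^2 + 91*sqrt(2)*g^2/2 - 8*sqrt(2)*g + 161*g + 56*sqrt(2)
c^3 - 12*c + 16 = (c - 2)^2*(c + 4)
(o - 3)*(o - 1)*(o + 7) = o^3 + 3*o^2 - 25*o + 21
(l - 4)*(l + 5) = l^2 + l - 20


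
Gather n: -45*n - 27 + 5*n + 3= -40*n - 24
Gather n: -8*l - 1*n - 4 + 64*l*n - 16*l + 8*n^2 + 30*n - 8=-24*l + 8*n^2 + n*(64*l + 29) - 12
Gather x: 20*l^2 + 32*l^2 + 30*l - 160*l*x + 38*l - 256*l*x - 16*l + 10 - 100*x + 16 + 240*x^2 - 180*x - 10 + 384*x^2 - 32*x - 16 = 52*l^2 + 52*l + 624*x^2 + x*(-416*l - 312)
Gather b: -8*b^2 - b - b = -8*b^2 - 2*b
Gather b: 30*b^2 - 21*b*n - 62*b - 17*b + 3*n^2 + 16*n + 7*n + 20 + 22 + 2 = 30*b^2 + b*(-21*n - 79) + 3*n^2 + 23*n + 44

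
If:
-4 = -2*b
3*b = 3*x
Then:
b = 2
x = 2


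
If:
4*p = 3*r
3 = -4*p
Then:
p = -3/4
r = -1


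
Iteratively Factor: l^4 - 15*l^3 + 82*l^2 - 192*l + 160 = (l - 5)*(l^3 - 10*l^2 + 32*l - 32) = (l - 5)*(l - 4)*(l^2 - 6*l + 8) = (l - 5)*(l - 4)*(l - 2)*(l - 4)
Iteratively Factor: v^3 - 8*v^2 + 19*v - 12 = (v - 3)*(v^2 - 5*v + 4) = (v - 3)*(v - 1)*(v - 4)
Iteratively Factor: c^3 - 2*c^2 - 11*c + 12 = (c + 3)*(c^2 - 5*c + 4) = (c - 4)*(c + 3)*(c - 1)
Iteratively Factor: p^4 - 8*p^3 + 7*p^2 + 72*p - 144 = (p - 4)*(p^3 - 4*p^2 - 9*p + 36) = (p - 4)*(p + 3)*(p^2 - 7*p + 12) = (p - 4)^2*(p + 3)*(p - 3)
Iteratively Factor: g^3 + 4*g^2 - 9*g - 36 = (g + 3)*(g^2 + g - 12) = (g - 3)*(g + 3)*(g + 4)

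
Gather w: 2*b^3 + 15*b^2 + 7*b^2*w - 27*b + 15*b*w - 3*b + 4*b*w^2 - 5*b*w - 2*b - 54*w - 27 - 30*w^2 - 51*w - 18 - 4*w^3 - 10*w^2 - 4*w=2*b^3 + 15*b^2 - 32*b - 4*w^3 + w^2*(4*b - 40) + w*(7*b^2 + 10*b - 109) - 45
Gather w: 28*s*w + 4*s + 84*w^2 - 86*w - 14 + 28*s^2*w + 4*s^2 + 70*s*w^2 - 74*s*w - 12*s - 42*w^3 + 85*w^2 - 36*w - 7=4*s^2 - 8*s - 42*w^3 + w^2*(70*s + 169) + w*(28*s^2 - 46*s - 122) - 21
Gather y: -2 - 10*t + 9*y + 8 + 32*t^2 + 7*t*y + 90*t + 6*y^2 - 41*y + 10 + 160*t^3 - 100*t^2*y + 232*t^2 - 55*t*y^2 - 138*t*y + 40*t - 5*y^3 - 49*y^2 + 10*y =160*t^3 + 264*t^2 + 120*t - 5*y^3 + y^2*(-55*t - 43) + y*(-100*t^2 - 131*t - 22) + 16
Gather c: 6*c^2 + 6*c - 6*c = 6*c^2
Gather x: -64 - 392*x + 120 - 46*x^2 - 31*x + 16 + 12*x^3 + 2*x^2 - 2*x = 12*x^3 - 44*x^2 - 425*x + 72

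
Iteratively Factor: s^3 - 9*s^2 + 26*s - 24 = (s - 4)*(s^2 - 5*s + 6) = (s - 4)*(s - 2)*(s - 3)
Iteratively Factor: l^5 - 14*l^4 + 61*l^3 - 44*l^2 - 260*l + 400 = (l - 5)*(l^4 - 9*l^3 + 16*l^2 + 36*l - 80) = (l - 5)*(l + 2)*(l^3 - 11*l^2 + 38*l - 40) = (l - 5)*(l - 2)*(l + 2)*(l^2 - 9*l + 20) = (l - 5)^2*(l - 2)*(l + 2)*(l - 4)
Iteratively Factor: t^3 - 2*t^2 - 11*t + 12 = (t - 1)*(t^2 - t - 12) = (t - 4)*(t - 1)*(t + 3)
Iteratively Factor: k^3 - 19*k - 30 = (k + 3)*(k^2 - 3*k - 10) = (k - 5)*(k + 3)*(k + 2)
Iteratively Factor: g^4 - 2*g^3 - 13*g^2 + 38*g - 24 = (g - 2)*(g^3 - 13*g + 12) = (g - 3)*(g - 2)*(g^2 + 3*g - 4) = (g - 3)*(g - 2)*(g + 4)*(g - 1)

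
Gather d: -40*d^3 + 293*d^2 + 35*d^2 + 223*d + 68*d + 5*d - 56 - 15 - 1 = -40*d^3 + 328*d^2 + 296*d - 72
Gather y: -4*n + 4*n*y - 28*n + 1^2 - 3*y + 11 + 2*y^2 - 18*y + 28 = -32*n + 2*y^2 + y*(4*n - 21) + 40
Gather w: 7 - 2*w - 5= 2 - 2*w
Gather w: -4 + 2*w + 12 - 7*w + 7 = 15 - 5*w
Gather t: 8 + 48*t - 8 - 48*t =0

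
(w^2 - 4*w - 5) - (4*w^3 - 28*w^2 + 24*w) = -4*w^3 + 29*w^2 - 28*w - 5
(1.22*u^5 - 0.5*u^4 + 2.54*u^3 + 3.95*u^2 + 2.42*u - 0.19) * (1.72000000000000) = 2.0984*u^5 - 0.86*u^4 + 4.3688*u^3 + 6.794*u^2 + 4.1624*u - 0.3268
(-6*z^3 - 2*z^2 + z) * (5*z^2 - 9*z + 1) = -30*z^5 + 44*z^4 + 17*z^3 - 11*z^2 + z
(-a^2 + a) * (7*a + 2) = -7*a^3 + 5*a^2 + 2*a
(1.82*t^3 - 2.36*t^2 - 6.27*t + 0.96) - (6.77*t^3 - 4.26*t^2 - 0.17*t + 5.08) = -4.95*t^3 + 1.9*t^2 - 6.1*t - 4.12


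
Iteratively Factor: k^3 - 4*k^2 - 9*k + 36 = (k + 3)*(k^2 - 7*k + 12) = (k - 4)*(k + 3)*(k - 3)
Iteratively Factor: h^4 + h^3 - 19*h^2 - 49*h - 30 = (h - 5)*(h^3 + 6*h^2 + 11*h + 6) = (h - 5)*(h + 1)*(h^2 + 5*h + 6) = (h - 5)*(h + 1)*(h + 3)*(h + 2)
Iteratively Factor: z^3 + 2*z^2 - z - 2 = (z - 1)*(z^2 + 3*z + 2) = (z - 1)*(z + 1)*(z + 2)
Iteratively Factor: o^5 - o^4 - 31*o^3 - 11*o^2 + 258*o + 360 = (o - 5)*(o^4 + 4*o^3 - 11*o^2 - 66*o - 72) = (o - 5)*(o + 3)*(o^3 + o^2 - 14*o - 24) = (o - 5)*(o + 3)^2*(o^2 - 2*o - 8) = (o - 5)*(o - 4)*(o + 3)^2*(o + 2)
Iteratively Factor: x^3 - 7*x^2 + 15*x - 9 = (x - 1)*(x^2 - 6*x + 9) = (x - 3)*(x - 1)*(x - 3)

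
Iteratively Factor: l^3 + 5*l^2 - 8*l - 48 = (l + 4)*(l^2 + l - 12) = (l - 3)*(l + 4)*(l + 4)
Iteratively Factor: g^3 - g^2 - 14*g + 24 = (g + 4)*(g^2 - 5*g + 6) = (g - 3)*(g + 4)*(g - 2)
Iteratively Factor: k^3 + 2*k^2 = (k)*(k^2 + 2*k) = k*(k + 2)*(k)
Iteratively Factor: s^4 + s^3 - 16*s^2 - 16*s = (s - 4)*(s^3 + 5*s^2 + 4*s) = (s - 4)*(s + 1)*(s^2 + 4*s) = (s - 4)*(s + 1)*(s + 4)*(s)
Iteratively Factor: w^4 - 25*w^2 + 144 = (w + 4)*(w^3 - 4*w^2 - 9*w + 36) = (w + 3)*(w + 4)*(w^2 - 7*w + 12) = (w - 3)*(w + 3)*(w + 4)*(w - 4)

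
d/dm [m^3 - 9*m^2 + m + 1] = 3*m^2 - 18*m + 1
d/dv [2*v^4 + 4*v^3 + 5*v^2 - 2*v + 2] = 8*v^3 + 12*v^2 + 10*v - 2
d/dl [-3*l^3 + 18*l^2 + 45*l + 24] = -9*l^2 + 36*l + 45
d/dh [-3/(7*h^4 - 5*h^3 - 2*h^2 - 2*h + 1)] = 3*(28*h^3 - 15*h^2 - 4*h - 2)/(-7*h^4 + 5*h^3 + 2*h^2 + 2*h - 1)^2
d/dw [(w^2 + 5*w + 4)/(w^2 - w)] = 2*(-3*w^2 - 4*w + 2)/(w^2*(w^2 - 2*w + 1))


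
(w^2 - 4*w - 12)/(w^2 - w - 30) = (w + 2)/(w + 5)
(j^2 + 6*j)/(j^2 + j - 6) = j*(j + 6)/(j^2 + j - 6)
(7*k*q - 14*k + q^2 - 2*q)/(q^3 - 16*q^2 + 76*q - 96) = (7*k + q)/(q^2 - 14*q + 48)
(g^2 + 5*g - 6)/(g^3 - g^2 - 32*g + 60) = (g - 1)/(g^2 - 7*g + 10)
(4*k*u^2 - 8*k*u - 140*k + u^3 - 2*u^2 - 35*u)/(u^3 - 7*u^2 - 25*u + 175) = (4*k + u)/(u - 5)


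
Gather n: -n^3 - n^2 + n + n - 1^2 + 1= -n^3 - n^2 + 2*n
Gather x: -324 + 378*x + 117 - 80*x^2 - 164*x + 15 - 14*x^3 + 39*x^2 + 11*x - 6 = -14*x^3 - 41*x^2 + 225*x - 198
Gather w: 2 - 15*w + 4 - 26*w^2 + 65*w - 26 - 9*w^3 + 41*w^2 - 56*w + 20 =-9*w^3 + 15*w^2 - 6*w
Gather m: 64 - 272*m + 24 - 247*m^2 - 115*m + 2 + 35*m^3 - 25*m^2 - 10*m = 35*m^3 - 272*m^2 - 397*m + 90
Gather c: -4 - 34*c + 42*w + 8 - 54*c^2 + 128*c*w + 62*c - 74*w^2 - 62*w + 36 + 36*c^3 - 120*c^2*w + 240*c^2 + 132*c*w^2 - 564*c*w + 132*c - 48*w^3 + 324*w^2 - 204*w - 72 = 36*c^3 + c^2*(186 - 120*w) + c*(132*w^2 - 436*w + 160) - 48*w^3 + 250*w^2 - 224*w - 32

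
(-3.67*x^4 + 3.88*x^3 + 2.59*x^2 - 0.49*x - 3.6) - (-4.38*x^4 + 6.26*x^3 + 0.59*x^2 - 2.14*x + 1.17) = 0.71*x^4 - 2.38*x^3 + 2.0*x^2 + 1.65*x - 4.77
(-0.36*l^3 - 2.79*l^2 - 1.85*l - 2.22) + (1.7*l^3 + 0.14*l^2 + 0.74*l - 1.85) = 1.34*l^3 - 2.65*l^2 - 1.11*l - 4.07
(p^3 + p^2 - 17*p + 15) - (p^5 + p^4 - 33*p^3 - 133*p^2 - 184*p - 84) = -p^5 - p^4 + 34*p^3 + 134*p^2 + 167*p + 99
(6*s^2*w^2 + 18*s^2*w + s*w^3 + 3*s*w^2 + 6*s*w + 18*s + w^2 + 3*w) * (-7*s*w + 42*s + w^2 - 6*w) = -42*s^3*w^3 + 126*s^3*w^2 + 756*s^3*w - s^2*w^4 + 3*s^2*w^3 - 24*s^2*w^2 + 126*s^2*w + 756*s^2 + s*w^5 - 3*s*w^4 - 19*s*w^3 + 3*s*w^2 + 18*s*w + w^4 - 3*w^3 - 18*w^2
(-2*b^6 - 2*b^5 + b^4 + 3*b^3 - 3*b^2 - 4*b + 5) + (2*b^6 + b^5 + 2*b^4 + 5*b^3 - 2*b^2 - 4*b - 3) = -b^5 + 3*b^4 + 8*b^3 - 5*b^2 - 8*b + 2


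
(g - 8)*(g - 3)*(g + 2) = g^3 - 9*g^2 + 2*g + 48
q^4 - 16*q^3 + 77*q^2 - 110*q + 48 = (q - 8)*(q - 6)*(q - 1)^2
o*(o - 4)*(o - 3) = o^3 - 7*o^2 + 12*o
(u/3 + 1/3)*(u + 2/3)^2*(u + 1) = u^4/3 + 10*u^3/9 + 37*u^2/27 + 20*u/27 + 4/27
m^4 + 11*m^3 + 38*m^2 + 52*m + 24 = (m + 1)*(m + 2)^2*(m + 6)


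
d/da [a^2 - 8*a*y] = 2*a - 8*y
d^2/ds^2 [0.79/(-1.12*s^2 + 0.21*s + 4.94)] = (-1.981952*s^2 + 0.371616*s + 0.79*(2.24*s - 0.21)*(4.48*s - 0.42) + 8.741824)/(-1.12*s^2 + 0.21*s + 4.94)^3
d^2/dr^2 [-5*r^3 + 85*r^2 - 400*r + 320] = 170 - 30*r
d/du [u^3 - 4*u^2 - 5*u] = 3*u^2 - 8*u - 5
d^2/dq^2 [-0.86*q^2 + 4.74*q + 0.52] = -1.72000000000000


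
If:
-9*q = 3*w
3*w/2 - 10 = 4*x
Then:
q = -8*x/9 - 20/9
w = 8*x/3 + 20/3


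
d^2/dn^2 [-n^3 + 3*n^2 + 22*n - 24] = 6 - 6*n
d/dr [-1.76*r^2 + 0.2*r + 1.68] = 0.2 - 3.52*r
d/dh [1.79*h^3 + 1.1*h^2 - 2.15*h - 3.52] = 5.37*h^2 + 2.2*h - 2.15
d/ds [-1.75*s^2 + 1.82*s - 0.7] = 1.82 - 3.5*s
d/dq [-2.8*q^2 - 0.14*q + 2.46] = -5.6*q - 0.14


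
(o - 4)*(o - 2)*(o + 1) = o^3 - 5*o^2 + 2*o + 8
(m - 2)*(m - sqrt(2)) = m^2 - 2*m - sqrt(2)*m + 2*sqrt(2)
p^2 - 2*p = p*(p - 2)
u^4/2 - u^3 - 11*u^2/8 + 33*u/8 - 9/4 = (u/2 + 1)*(u - 3/2)^2*(u - 1)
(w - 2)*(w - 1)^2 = w^3 - 4*w^2 + 5*w - 2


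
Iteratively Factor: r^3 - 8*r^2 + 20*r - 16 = (r - 4)*(r^2 - 4*r + 4) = (r - 4)*(r - 2)*(r - 2)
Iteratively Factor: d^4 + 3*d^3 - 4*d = (d)*(d^3 + 3*d^2 - 4) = d*(d + 2)*(d^2 + d - 2) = d*(d + 2)^2*(d - 1)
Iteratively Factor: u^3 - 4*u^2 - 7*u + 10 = (u - 1)*(u^2 - 3*u - 10) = (u - 1)*(u + 2)*(u - 5)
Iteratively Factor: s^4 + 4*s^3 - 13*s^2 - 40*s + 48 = (s + 4)*(s^3 - 13*s + 12) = (s - 1)*(s + 4)*(s^2 + s - 12) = (s - 3)*(s - 1)*(s + 4)*(s + 4)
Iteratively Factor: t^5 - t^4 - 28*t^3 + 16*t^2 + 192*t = (t - 4)*(t^4 + 3*t^3 - 16*t^2 - 48*t) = t*(t - 4)*(t^3 + 3*t^2 - 16*t - 48) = t*(t - 4)^2*(t^2 + 7*t + 12) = t*(t - 4)^2*(t + 3)*(t + 4)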